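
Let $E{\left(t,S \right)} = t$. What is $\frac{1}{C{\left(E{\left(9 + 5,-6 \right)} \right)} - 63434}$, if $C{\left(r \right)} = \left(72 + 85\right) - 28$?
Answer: $- \frac{1}{63305} \approx -1.5797 \cdot 10^{-5}$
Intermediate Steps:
$C{\left(r \right)} = 129$ ($C{\left(r \right)} = 157 - 28 = 129$)
$\frac{1}{C{\left(E{\left(9 + 5,-6 \right)} \right)} - 63434} = \frac{1}{129 - 63434} = \frac{1}{-63305} = - \frac{1}{63305}$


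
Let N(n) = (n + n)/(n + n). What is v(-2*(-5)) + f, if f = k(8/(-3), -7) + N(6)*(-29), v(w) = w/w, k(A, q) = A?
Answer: -92/3 ≈ -30.667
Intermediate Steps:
N(n) = 1 (N(n) = (2*n)/((2*n)) = (2*n)*(1/(2*n)) = 1)
v(w) = 1
f = -95/3 (f = 8/(-3) + 1*(-29) = 8*(-⅓) - 29 = -8/3 - 29 = -95/3 ≈ -31.667)
v(-2*(-5)) + f = 1 - 95/3 = -92/3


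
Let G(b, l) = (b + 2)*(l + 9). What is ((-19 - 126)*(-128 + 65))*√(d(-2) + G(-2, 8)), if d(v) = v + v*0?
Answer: 9135*I*√2 ≈ 12919.0*I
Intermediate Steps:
G(b, l) = (2 + b)*(9 + l)
d(v) = v (d(v) = v + 0 = v)
((-19 - 126)*(-128 + 65))*√(d(-2) + G(-2, 8)) = ((-19 - 126)*(-128 + 65))*√(-2 + (18 + 2*8 + 9*(-2) - 2*8)) = (-145*(-63))*√(-2 + (18 + 16 - 18 - 16)) = 9135*√(-2 + 0) = 9135*√(-2) = 9135*(I*√2) = 9135*I*√2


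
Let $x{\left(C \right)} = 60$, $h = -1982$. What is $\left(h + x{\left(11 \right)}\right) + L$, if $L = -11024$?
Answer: $-12946$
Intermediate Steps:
$\left(h + x{\left(11 \right)}\right) + L = \left(-1982 + 60\right) - 11024 = -1922 - 11024 = -12946$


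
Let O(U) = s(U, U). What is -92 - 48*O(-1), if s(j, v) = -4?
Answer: 100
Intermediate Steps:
O(U) = -4
-92 - 48*O(-1) = -92 - 48*(-4) = -92 + 192 = 100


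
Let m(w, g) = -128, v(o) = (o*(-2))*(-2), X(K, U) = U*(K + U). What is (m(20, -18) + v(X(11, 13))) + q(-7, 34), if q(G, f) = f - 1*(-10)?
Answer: 1164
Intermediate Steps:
v(o) = 4*o (v(o) = -2*o*(-2) = 4*o)
q(G, f) = 10 + f (q(G, f) = f + 10 = 10 + f)
(m(20, -18) + v(X(11, 13))) + q(-7, 34) = (-128 + 4*(13*(11 + 13))) + (10 + 34) = (-128 + 4*(13*24)) + 44 = (-128 + 4*312) + 44 = (-128 + 1248) + 44 = 1120 + 44 = 1164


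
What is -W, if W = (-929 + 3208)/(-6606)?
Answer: 2279/6606 ≈ 0.34499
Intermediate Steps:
W = -2279/6606 (W = 2279*(-1/6606) = -2279/6606 ≈ -0.34499)
-W = -1*(-2279/6606) = 2279/6606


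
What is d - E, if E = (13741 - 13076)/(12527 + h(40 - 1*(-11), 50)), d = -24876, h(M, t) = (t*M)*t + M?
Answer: -3484580993/140078 ≈ -24876.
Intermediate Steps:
h(M, t) = M + M*t² (h(M, t) = (M*t)*t + M = M*t² + M = M + M*t²)
E = 665/140078 (E = (13741 - 13076)/(12527 + (40 - 1*(-11))*(1 + 50²)) = 665/(12527 + (40 + 11)*(1 + 2500)) = 665/(12527 + 51*2501) = 665/(12527 + 127551) = 665/140078 ≈ 0.0047474)
d - E = -24876 - 1*665/140078 = -24876 - 665/140078 = -3484580993/140078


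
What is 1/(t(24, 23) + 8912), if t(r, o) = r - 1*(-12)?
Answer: 1/8948 ≈ 0.00011176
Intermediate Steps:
t(r, o) = 12 + r (t(r, o) = r + 12 = 12 + r)
1/(t(24, 23) + 8912) = 1/((12 + 24) + 8912) = 1/(36 + 8912) = 1/8948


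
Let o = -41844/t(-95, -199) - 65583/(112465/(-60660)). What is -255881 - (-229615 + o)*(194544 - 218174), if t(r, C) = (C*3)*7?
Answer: -143815728113880559/31332749 ≈ -4.5899e+9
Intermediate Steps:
t(r, C) = 21*C (t(r, C) = (3*C)*7 = 21*C)
o = 1108658300072/31332749 (o = -41844/(21*(-199)) - 65583/(112465/(-60660)) = -41844/(-4179) - 65583/(112465*(-1/60660)) = -41844*(-1/4179) - 65583/(-22493/12132) = 13948/1393 - 65583*(-12132/22493) = 13948/1393 + 795652956/22493 = 1108658300072/31332749 ≈ 35383.)
-255881 - (-229615 + o)*(194544 - 218174) = -255881 - (-229615 + 1108658300072/31332749)*(194544 - 218174) = -255881 - (-6085810861563)*(-23630)/31332749 = -255881 - 1*143807710658733690/31332749 = -255881 - 143807710658733690/31332749 = -143815728113880559/31332749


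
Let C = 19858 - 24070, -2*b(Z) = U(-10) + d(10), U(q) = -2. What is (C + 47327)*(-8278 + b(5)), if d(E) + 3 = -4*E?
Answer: -711871765/2 ≈ -3.5594e+8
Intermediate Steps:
d(E) = -3 - 4*E
b(Z) = 45/2 (b(Z) = -(-2 + (-3 - 4*10))/2 = -(-2 + (-3 - 40))/2 = -(-2 - 43)/2 = -1/2*(-45) = 45/2)
C = -4212
(C + 47327)*(-8278 + b(5)) = (-4212 + 47327)*(-8278 + 45/2) = 43115*(-16511/2) = -711871765/2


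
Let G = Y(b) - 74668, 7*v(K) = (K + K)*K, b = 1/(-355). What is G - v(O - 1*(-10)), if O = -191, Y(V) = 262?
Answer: -586364/7 ≈ -83766.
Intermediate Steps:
b = -1/355 ≈ -0.0028169
v(K) = 2*K²/7 (v(K) = ((K + K)*K)/7 = ((2*K)*K)/7 = (2*K²)/7 = 2*K²/7)
G = -74406 (G = 262 - 74668 = -74406)
G - v(O - 1*(-10)) = -74406 - 2*(-191 - 1*(-10))²/7 = -74406 - 2*(-191 + 10)²/7 = -74406 - 2*(-181)²/7 = -74406 - 2*32761/7 = -74406 - 1*65522/7 = -74406 - 65522/7 = -586364/7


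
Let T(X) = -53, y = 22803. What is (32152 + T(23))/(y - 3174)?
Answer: 32099/19629 ≈ 1.6353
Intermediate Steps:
(32152 + T(23))/(y - 3174) = (32152 - 53)/(22803 - 3174) = 32099/19629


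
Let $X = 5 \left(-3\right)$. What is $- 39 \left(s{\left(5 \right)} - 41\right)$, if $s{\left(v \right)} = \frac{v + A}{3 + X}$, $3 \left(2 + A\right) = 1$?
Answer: $\frac{9659}{6} \approx 1609.8$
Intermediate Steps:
$A = - \frac{5}{3}$ ($A = -2 + \frac{1}{3} \cdot 1 = -2 + \frac{1}{3} = - \frac{5}{3} \approx -1.6667$)
$X = -15$
$s{\left(v \right)} = \frac{5}{36} - \frac{v}{12}$ ($s{\left(v \right)} = \frac{v - \frac{5}{3}}{3 - 15} = \frac{- \frac{5}{3} + v}{-12} = \left(- \frac{5}{3} + v\right) \left(- \frac{1}{12}\right) = \frac{5}{36} - \frac{v}{12}$)
$- 39 \left(s{\left(5 \right)} - 41\right) = - 39 \left(\left(\frac{5}{36} - \frac{5}{12}\right) - 41\right) = - 39 \left(- \frac{5}{18} - 41\right) = \left(-39\right) \left(- \frac{743}{18}\right) = \frac{9659}{6}$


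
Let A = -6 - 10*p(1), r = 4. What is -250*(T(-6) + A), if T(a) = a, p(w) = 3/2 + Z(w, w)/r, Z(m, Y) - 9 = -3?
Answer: 10500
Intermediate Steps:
Z(m, Y) = 6 (Z(m, Y) = 9 - 3 = 6)
p(w) = 3 (p(w) = 3/2 + 6/4 = 3*(½) + 6*(¼) = 3/2 + 3/2 = 3)
A = -36 (A = -6 - 10*3 = -6 - 30 = -36)
-250*(T(-6) + A) = -250*(-6 - 36) = -250*(-42) = 10500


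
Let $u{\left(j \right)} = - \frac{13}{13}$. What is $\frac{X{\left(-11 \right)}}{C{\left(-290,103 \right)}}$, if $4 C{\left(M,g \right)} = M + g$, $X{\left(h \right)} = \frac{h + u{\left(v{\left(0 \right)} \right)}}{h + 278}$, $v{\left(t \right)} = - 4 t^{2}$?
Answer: $\frac{16}{16643} \approx 0.00096137$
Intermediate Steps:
$u{\left(j \right)} = -1$ ($u{\left(j \right)} = \left(-13\right) \frac{1}{13} = -1$)
$X{\left(h \right)} = \frac{-1 + h}{278 + h}$ ($X{\left(h \right)} = \frac{h - 1}{h + 278} = \frac{-1 + h}{278 + h}$)
$C{\left(M,g \right)} = \frac{M}{4} + \frac{g}{4}$ ($C{\left(M,g \right)} = \frac{M + g}{4} = \frac{M}{4} + \frac{g}{4}$)
$\frac{X{\left(-11 \right)}}{C{\left(-290,103 \right)}} = \frac{\frac{1}{278 - 11} \left(-1 - 11\right)}{\frac{1}{4} \left(-290\right) + \frac{1}{4} \cdot 103} = \frac{\frac{1}{267} \left(-12\right)}{- \frac{145}{2} + \frac{103}{4}} = \frac{\frac{1}{267} \left(-12\right)}{- \frac{187}{4}} = \left(- \frac{4}{89}\right) \left(- \frac{4}{187}\right) = \frac{16}{16643}$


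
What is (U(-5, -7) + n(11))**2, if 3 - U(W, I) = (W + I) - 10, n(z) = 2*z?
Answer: 2209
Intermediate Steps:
U(W, I) = 13 - I - W (U(W, I) = 3 - ((W + I) - 10) = 3 - ((I + W) - 10) = 3 - (-10 + I + W) = 3 + (10 - I - W) = 13 - I - W)
(U(-5, -7) + n(11))**2 = ((13 - 1*(-7) - 1*(-5)) + 2*11)**2 = ((13 + 7 + 5) + 22)**2 = (25 + 22)**2 = 47**2 = 2209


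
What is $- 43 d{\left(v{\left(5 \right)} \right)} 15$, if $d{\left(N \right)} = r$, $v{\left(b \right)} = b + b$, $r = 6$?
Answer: $-3870$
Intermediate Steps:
$v{\left(b \right)} = 2 b$
$d{\left(N \right)} = 6$
$- 43 d{\left(v{\left(5 \right)} \right)} 15 = \left(-43\right) 6 \cdot 15 = \left(-258\right) 15 = -3870$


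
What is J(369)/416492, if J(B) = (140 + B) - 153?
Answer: 89/104123 ≈ 0.00085476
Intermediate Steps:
J(B) = -13 + B
J(369)/416492 = (-13 + 369)/416492 = 356*(1/416492) = 89/104123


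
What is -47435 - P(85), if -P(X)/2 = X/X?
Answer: -47433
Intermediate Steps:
P(X) = -2 (P(X) = -2*X/X = -2*1 = -2)
-47435 - P(85) = -47435 - 1*(-2) = -47435 + 2 = -47433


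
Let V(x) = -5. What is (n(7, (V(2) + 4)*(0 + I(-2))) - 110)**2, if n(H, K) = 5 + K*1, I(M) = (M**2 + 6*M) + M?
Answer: 9025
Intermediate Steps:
I(M) = M**2 + 7*M
n(H, K) = 5 + K
(n(7, (V(2) + 4)*(0 + I(-2))) - 110)**2 = ((5 + (-5 + 4)*(0 - 2*(7 - 2))) - 110)**2 = ((5 - (0 - 2*5)) - 110)**2 = ((5 - (0 - 10)) - 110)**2 = ((5 - 1*(-10)) - 110)**2 = ((5 + 10) - 110)**2 = (15 - 110)**2 = (-95)**2 = 9025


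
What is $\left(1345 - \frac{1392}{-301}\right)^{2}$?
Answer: $\frac{165028500169}{90601} \approx 1.8215 \cdot 10^{6}$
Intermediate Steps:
$\left(1345 - \frac{1392}{-301}\right)^{2} = \left(1345 - - \frac{1392}{301}\right)^{2} = \left(1345 + \frac{1392}{301}\right)^{2} = \left(\frac{406237}{301}\right)^{2} = \frac{165028500169}{90601}$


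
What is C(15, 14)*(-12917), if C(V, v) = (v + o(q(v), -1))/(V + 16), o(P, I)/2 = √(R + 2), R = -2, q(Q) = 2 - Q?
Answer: -180838/31 ≈ -5833.5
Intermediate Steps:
o(P, I) = 0 (o(P, I) = 2*√(-2 + 2) = 2*√0 = 2*0 = 0)
C(V, v) = v/(16 + V) (C(V, v) = (v + 0)/(V + 16) = v/(16 + V))
C(15, 14)*(-12917) = (14/(16 + 15))*(-12917) = (14/31)*(-12917) = -180838/31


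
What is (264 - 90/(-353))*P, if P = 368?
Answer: 34327776/353 ≈ 97246.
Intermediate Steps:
(264 - 90/(-353))*P = (264 - 90/(-353))*368 = (264 - 90*(-1/353))*368 = (264 + 90/353)*368 = (93282/353)*368 = 34327776/353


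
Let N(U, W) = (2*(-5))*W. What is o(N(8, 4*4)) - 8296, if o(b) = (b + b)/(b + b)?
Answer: -8295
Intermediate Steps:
N(U, W) = -10*W
o(b) = 1 (o(b) = (2*b)/((2*b)) = (2*b)*(1/(2*b)) = 1)
o(N(8, 4*4)) - 8296 = 1 - 8296 = -8295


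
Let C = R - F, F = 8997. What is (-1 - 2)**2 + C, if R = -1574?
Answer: -10562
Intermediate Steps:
C = -10571 (C = -1574 - 1*8997 = -1574 - 8997 = -10571)
(-1 - 2)**2 + C = (-1 - 2)**2 - 10571 = (-3)**2 - 10571 = 9 - 10571 = -10562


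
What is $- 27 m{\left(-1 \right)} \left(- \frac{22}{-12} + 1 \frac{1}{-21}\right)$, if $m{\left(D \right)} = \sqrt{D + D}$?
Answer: $- \frac{675 i \sqrt{2}}{14} \approx - 68.185 i$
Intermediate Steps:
$m{\left(D \right)} = \sqrt{2} \sqrt{D}$ ($m{\left(D \right)} = \sqrt{2 D} = \sqrt{2} \sqrt{D}$)
$- 27 m{\left(-1 \right)} \left(- \frac{22}{-12} + 1 \frac{1}{-21}\right) = - 27 \sqrt{2} \sqrt{-1} \left(- \frac{22}{-12} + 1 \frac{1}{-21}\right) = - 27 \sqrt{2} i \left(\left(-22\right) \left(- \frac{1}{12}\right) + 1 \left(- \frac{1}{21}\right)\right) = - 27 i \sqrt{2} \left(\frac{11}{6} - \frac{1}{21}\right) = - 27 i \sqrt{2} \cdot \frac{25}{14} = - \frac{675 i \sqrt{2}}{14}$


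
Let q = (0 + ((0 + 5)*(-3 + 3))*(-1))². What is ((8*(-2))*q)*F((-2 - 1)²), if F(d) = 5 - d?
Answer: 0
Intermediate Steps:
q = 0 (q = (0 + (5*0)*(-1))² = (0 + 0*(-1))² = (0 + 0)² = 0² = 0)
((8*(-2))*q)*F((-2 - 1)²) = ((8*(-2))*0)*(5 - (-2 - 1)²) = (-16*0)*(5 - 1*(-3)²) = 0*(5 - 1*9) = 0*(5 - 9) = 0*(-4) = 0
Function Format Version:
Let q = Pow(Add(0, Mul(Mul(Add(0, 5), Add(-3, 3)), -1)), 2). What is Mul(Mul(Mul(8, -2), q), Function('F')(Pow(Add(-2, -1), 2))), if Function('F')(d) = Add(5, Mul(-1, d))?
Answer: 0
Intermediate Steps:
q = 0 (q = Pow(Add(0, Mul(Mul(5, 0), -1)), 2) = Pow(Add(0, Mul(0, -1)), 2) = Pow(Add(0, 0), 2) = Pow(0, 2) = 0)
Mul(Mul(Mul(8, -2), q), Function('F')(Pow(Add(-2, -1), 2))) = Mul(Mul(Mul(8, -2), 0), Add(5, Mul(-1, Pow(Add(-2, -1), 2)))) = Mul(Mul(-16, 0), Add(5, Mul(-1, Pow(-3, 2)))) = Mul(0, Add(5, Mul(-1, 9))) = Mul(0, Add(5, -9)) = Mul(0, -4) = 0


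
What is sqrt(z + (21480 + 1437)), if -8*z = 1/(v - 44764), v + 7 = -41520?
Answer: sqrt(2730289829268214)/345164 ≈ 151.38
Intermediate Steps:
v = -41527 (v = -7 - 41520 = -41527)
z = 1/690328 (z = -1/(8*(-41527 - 44764)) = -1/8/(-86291) = -1/8*(-1/86291) = 1/690328 ≈ 1.4486e-6)
sqrt(z + (21480 + 1437)) = sqrt(1/690328 + (21480 + 1437)) = sqrt(1/690328 + 22917) = sqrt(15820246777/690328) = sqrt(2730289829268214)/345164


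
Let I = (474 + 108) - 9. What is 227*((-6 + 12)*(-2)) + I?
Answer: -2151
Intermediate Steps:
I = 573 (I = 582 - 9 = 573)
227*((-6 + 12)*(-2)) + I = 227*((-6 + 12)*(-2)) + 573 = 227*(6*(-2)) + 573 = 227*(-12) + 573 = -2724 + 573 = -2151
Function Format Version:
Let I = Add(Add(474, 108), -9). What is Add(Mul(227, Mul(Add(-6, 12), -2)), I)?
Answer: -2151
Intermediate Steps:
I = 573 (I = Add(582, -9) = 573)
Add(Mul(227, Mul(Add(-6, 12), -2)), I) = Add(Mul(227, Mul(Add(-6, 12), -2)), 573) = Add(Mul(227, Mul(6, -2)), 573) = Add(Mul(227, -12), 573) = Add(-2724, 573) = -2151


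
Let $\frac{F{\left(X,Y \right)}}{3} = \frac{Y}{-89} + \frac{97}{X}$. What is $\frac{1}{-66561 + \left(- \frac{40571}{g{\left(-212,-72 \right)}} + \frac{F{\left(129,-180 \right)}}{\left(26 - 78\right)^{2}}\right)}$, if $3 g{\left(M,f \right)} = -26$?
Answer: $- \frac{10348208}{640344293131} \approx -1.616 \cdot 10^{-5}$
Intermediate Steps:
$F{\left(X,Y \right)} = \frac{291}{X} - \frac{3 Y}{89}$ ($F{\left(X,Y \right)} = 3 \left(\frac{Y}{-89} + \frac{97}{X}\right) = 3 \left(Y \left(- \frac{1}{89}\right) + \frac{97}{X}\right) = 3 \left(- \frac{Y}{89} + \frac{97}{X}\right) = 3 \left(\frac{97}{X} - \frac{Y}{89}\right) = \frac{291}{X} - \frac{3 Y}{89}$)
$g{\left(M,f \right)} = - \frac{26}{3}$ ($g{\left(M,f \right)} = \frac{1}{3} \left(-26\right) = - \frac{26}{3}$)
$\frac{1}{-66561 + \left(- \frac{40571}{g{\left(-212,-72 \right)}} + \frac{F{\left(129,-180 \right)}}{\left(26 - 78\right)^{2}}\right)} = \frac{1}{-66561 + \left(- \frac{40571}{- \frac{26}{3}} + \frac{\frac{291}{129} - - \frac{540}{89}}{\left(26 - 78\right)^{2}}\right)} = \frac{1}{-66561 + \left(\left(-40571\right) \left(- \frac{3}{26}\right) + \frac{291 \cdot \frac{1}{129} + \frac{540}{89}}{\left(-52\right)^{2}}\right)} = \frac{1}{-66561 + \left(\frac{121713}{26} + \frac{\frac{97}{43} + \frac{540}{89}}{2704}\right)} = \frac{1}{-66561 + \left(\frac{121713}{26} + \frac{31853}{3827} \cdot \frac{1}{2704}\right)} = \frac{1}{-66561 + \left(\frac{121713}{26} + \frac{31853}{10348208}\right)} = \frac{1}{-66561 + \frac{48442779557}{10348208}} = \frac{1}{- \frac{640344293131}{10348208}} = - \frac{10348208}{640344293131}$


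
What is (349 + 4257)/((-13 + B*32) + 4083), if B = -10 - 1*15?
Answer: 2303/1635 ≈ 1.4086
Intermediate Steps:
B = -25 (B = -10 - 15 = -25)
(349 + 4257)/((-13 + B*32) + 4083) = (349 + 4257)/((-13 - 25*32) + 4083) = 4606/((-13 - 800) + 4083) = 4606/(-813 + 4083) = 4606/3270 = 4606*(1/3270) = 2303/1635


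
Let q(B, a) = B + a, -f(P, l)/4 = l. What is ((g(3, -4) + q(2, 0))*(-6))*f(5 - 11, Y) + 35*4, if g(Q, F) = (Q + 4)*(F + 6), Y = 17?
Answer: 6668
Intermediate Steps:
f(P, l) = -4*l
g(Q, F) = (4 + Q)*(6 + F)
((g(3, -4) + q(2, 0))*(-6))*f(5 - 11, Y) + 35*4 = (((24 + 4*(-4) + 6*3 - 4*3) + (2 + 0))*(-6))*(-4*17) + 35*4 = (((24 - 16 + 18 - 12) + 2)*(-6))*(-68) + 140 = ((14 + 2)*(-6))*(-68) + 140 = (16*(-6))*(-68) + 140 = -96*(-68) + 140 = 6528 + 140 = 6668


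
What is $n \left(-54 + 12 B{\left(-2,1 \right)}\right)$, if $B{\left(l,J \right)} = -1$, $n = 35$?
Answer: $-2310$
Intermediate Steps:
$n \left(-54 + 12 B{\left(-2,1 \right)}\right) = 35 \left(-54 + 12 \left(-1\right)\right) = 35 \left(-54 - 12\right) = 35 \left(-66\right) = -2310$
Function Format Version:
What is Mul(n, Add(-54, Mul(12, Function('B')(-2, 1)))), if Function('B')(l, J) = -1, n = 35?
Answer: -2310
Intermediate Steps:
Mul(n, Add(-54, Mul(12, Function('B')(-2, 1)))) = Mul(35, Add(-54, Mul(12, -1))) = Mul(35, Add(-54, -12)) = Mul(35, -66) = -2310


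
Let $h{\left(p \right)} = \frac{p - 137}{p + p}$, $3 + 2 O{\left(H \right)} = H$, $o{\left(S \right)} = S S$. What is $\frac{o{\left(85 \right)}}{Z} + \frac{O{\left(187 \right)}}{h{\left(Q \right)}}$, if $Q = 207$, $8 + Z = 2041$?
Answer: $\frac{38969327}{71155} \approx 547.67$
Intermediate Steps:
$o{\left(S \right)} = S^{2}$
$Z = 2033$ ($Z = -8 + 2041 = 2033$)
$O{\left(H \right)} = - \frac{3}{2} + \frac{H}{2}$
$h{\left(p \right)} = \frac{-137 + p}{2 p}$
$\frac{o{\left(85 \right)}}{Z} + \frac{O{\left(187 \right)}}{h{\left(Q \right)}} = \frac{85^{2}}{2033} + \frac{- \frac{3}{2} + \frac{1}{2} \cdot 187}{\frac{1}{2} \cdot \frac{1}{207} \left(-137 + 207\right)} = 7225 \cdot \frac{1}{2033} + \frac{- \frac{3}{2} + \frac{187}{2}}{\frac{1}{2} \cdot \frac{1}{207} \cdot 70} = \frac{7225}{2033} + \frac{92}{\frac{35}{207}} = \frac{7225}{2033} + 92 \cdot \frac{207}{35} = \frac{7225}{2033} + \frac{19044}{35} = \frac{38969327}{71155}$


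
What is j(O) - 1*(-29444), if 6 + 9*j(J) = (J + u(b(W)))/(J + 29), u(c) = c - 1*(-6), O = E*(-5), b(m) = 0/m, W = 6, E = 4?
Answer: 2384896/81 ≈ 29443.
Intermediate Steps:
b(m) = 0
O = -20 (O = 4*(-5) = -20)
u(c) = 6 + c (u(c) = c + 6 = 6 + c)
j(J) = -⅔ + (6 + J)/(9*(29 + J)) (j(J) = -⅔ + ((J + (6 + 0))/(J + 29))/9 = -⅔ + ((J + 6)/(29 + J))/9 = -⅔ + ((6 + J)/(29 + J))/9 = -⅔ + (6 + J)/(9*(29 + J)))
j(O) - 1*(-29444) = (-168 - 5*(-20))/(9*(29 - 20)) - 1*(-29444) = (⅑)*(-168 + 100)/9 + 29444 = (⅑)*(⅑)*(-68) + 29444 = -68/81 + 29444 = 2384896/81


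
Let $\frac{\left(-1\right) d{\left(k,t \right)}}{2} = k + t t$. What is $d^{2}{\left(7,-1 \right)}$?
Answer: $256$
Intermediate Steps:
$d{\left(k,t \right)} = - 2 k - 2 t^{2}$ ($d{\left(k,t \right)} = - 2 \left(k + t t\right) = - 2 \left(k + t^{2}\right) = - 2 k - 2 t^{2}$)
$d^{2}{\left(7,-1 \right)} = \left(\left(-2\right) 7 - 2 \left(-1\right)^{2}\right)^{2} = \left(-14 - 2\right)^{2} = \left(-16\right)^{2} = 256$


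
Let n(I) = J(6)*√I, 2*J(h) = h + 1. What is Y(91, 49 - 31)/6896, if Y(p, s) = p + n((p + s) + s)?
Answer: 91/6896 + 7*√127/13792 ≈ 0.018916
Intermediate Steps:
J(h) = ½ + h/2 (J(h) = (h + 1)/2 = (1 + h)/2 = ½ + h/2)
n(I) = 7*√I/2 (n(I) = (½ + (½)*6)*√I = (½ + 3)*√I = 7*√I/2)
Y(p, s) = p + 7*√(p + 2*s)/2 (Y(p, s) = p + 7*√((p + s) + s)/2 = p + 7*√(p + 2*s)/2)
Y(91, 49 - 31)/6896 = (91 + 7*√(91 + 2*(49 - 31))/2)/6896 = (91 + 7*√(91 + 2*18)/2)*(1/6896) = (91 + 7*√(91 + 36)/2)*(1/6896) = (91 + 7*√127/2)*(1/6896) = 91/6896 + 7*√127/13792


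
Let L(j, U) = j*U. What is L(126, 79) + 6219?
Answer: 16173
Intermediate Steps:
L(j, U) = U*j
L(126, 79) + 6219 = 79*126 + 6219 = 9954 + 6219 = 16173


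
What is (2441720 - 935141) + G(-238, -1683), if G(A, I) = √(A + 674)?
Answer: 1506579 + 2*√109 ≈ 1.5066e+6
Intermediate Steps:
G(A, I) = √(674 + A)
(2441720 - 935141) + G(-238, -1683) = (2441720 - 935141) + √(674 - 238) = 1506579 + √436 = 1506579 + 2*√109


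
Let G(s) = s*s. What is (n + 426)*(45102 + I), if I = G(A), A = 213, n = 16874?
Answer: 1565148300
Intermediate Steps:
G(s) = s²
I = 45369 (I = 213² = 45369)
(n + 426)*(45102 + I) = (16874 + 426)*(45102 + 45369) = 17300*90471 = 1565148300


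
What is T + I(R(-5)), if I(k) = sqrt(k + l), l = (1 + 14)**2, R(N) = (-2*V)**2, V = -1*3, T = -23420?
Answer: -23420 + 3*sqrt(29) ≈ -23404.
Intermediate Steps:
V = -3
R(N) = 36 (R(N) = (-2*(-3))**2 = 6**2 = 36)
l = 225 (l = 15**2 = 225)
I(k) = sqrt(225 + k) (I(k) = sqrt(k + 225) = sqrt(225 + k))
T + I(R(-5)) = -23420 + sqrt(225 + 36) = -23420 + sqrt(261) = -23420 + 3*sqrt(29)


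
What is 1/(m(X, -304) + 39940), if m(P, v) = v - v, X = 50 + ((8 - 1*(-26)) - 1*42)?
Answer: 1/39940 ≈ 2.5038e-5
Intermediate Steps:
X = 42 (X = 50 + ((8 + 26) - 42) = 50 + (34 - 42) = 50 - 8 = 42)
m(P, v) = 0
1/(m(X, -304) + 39940) = 1/(0 + 39940) = 1/39940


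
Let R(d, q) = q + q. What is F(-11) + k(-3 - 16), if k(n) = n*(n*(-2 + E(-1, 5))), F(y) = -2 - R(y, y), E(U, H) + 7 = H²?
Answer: 5796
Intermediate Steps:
E(U, H) = -7 + H²
R(d, q) = 2*q
F(y) = -2 - 2*y
k(n) = 16*n² (k(n) = n*(n*(-2 + (-7 + 5²))) = n*(n*(-2 + (-7 + 25))) = n*(n*(-2 + 18)) = n*(n*16) = n*(16*n) = 16*n²)
F(-11) + k(-3 - 16) = (-2 - 2*(-11)) + 16*(-3 - 16)² = (-2 + 22) + 16*(-19)² = 20 + 16*361 = 20 + 5776 = 5796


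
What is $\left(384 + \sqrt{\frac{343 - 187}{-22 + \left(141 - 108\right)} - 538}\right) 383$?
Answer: $147072 + \frac{383 i \sqrt{63382}}{11} \approx 1.4707 \cdot 10^{5} + 8765.8 i$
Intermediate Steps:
$\left(384 + \sqrt{\frac{343 - 187}{-22 + \left(141 - 108\right)} - 538}\right) 383 = \left(384 + \sqrt{\frac{156}{-22 + 33} - 538}\right) 383 = \left(384 + \sqrt{\frac{156}{11} - 538}\right) 383 = \left(384 + \sqrt{- \frac{5762}{11}}\right) 383 = \left(384 + \frac{i \sqrt{63382}}{11}\right) 383 = 147072 + \frac{383 i \sqrt{63382}}{11}$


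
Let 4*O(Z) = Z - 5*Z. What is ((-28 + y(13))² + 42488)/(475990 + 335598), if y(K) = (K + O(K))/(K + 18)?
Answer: 10818/202897 ≈ 0.053318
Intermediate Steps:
O(Z) = -Z (O(Z) = (Z - 5*Z)/4 = (-4*Z)/4 = -Z)
y(K) = 0 (y(K) = (K - K)/(K + 18) = 0/(18 + K) = 0)
((-28 + y(13))² + 42488)/(475990 + 335598) = ((-28 + 0)² + 42488)/(475990 + 335598) = ((-28)² + 42488)/811588 = (784 + 42488)*(1/811588) = 43272*(1/811588) = 10818/202897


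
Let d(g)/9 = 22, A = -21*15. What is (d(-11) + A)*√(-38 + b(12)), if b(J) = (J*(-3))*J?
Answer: -117*I*√470 ≈ -2536.5*I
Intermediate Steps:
b(J) = -3*J² (b(J) = (-3*J)*J = -3*J²)
A = -315
d(g) = 198 (d(g) = 9*22 = 198)
(d(-11) + A)*√(-38 + b(12)) = (198 - 315)*√(-38 - 3*12²) = -117*√(-38 - 3*144) = -117*√(-38 - 432) = -117*I*√470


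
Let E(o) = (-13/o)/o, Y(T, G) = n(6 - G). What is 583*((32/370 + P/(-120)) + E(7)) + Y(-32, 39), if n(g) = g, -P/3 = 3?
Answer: -6782567/72520 ≈ -93.527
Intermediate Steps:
P = -9 (P = -3*3 = -9)
Y(T, G) = 6 - G
E(o) = -13/o²
583*((32/370 + P/(-120)) + E(7)) + Y(-32, 39) = 583*((32/370 - 9/(-120)) - 13/7²) + (6 - 1*39) = 583*((32*(1/370) - 9*(-1/120)) - 13*1/49) + (6 - 39) = 583*((16/185 + 3/40) - 13/49) - 33 = 583*(239/1480 - 13/49) - 33 = 583*(-7529/72520) - 33 = -4389407/72520 - 33 = -6782567/72520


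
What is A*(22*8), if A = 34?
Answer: 5984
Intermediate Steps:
A*(22*8) = 34*(22*8) = 34*176 = 5984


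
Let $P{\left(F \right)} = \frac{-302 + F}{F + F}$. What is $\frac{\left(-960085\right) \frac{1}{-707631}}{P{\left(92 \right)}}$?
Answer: $- \frac{2523652}{2122893} \approx -1.1888$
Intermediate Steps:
$P{\left(F \right)} = \frac{-302 + F}{2 F}$
$\frac{\left(-960085\right) \frac{1}{-707631}}{P{\left(92 \right)}} = \frac{\left(-960085\right) \frac{1}{-707631}}{\frac{1}{2} \cdot \frac{1}{92} \left(-302 + 92\right)} = \frac{\left(-960085\right) \left(- \frac{1}{707631}\right)}{\frac{1}{2} \cdot \frac{1}{92} \left(-210\right)} = \frac{960085}{707631 \left(- \frac{105}{92}\right)} = \frac{960085}{707631} \left(- \frac{92}{105}\right) = - \frac{2523652}{2122893}$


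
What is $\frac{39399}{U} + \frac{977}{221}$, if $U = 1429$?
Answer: $\frac{10103312}{315809} \approx 31.992$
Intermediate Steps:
$\frac{39399}{U} + \frac{977}{221} = \frac{39399}{1429} + \frac{977}{221} = \frac{10103312}{315809}$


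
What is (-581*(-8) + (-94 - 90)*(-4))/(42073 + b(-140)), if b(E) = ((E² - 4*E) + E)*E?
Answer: -5384/2760727 ≈ -0.0019502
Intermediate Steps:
b(E) = E*(E² - 3*E) (b(E) = (E² - 3*E)*E = E*(E² - 3*E))
(-581*(-8) + (-94 - 90)*(-4))/(42073 + b(-140)) = (-581*(-8) + (-94 - 90)*(-4))/(42073 + (-140)²*(-3 - 140)) = (4648 - 184*(-4))/(42073 + 19600*(-143)) = (4648 + 736)/(42073 - 2802800) = 5384/(-2760727) = 5384*(-1/2760727) = -5384/2760727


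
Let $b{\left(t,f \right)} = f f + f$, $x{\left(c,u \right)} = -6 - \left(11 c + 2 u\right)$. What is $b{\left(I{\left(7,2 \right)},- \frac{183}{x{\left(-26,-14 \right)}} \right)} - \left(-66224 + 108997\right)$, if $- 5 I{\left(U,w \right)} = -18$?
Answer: $- \frac{4057640747}{94864} \approx -42773.0$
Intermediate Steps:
$x{\left(c,u \right)} = -6 - 11 c - 2 u$ ($x{\left(c,u \right)} = -6 - \left(2 u + 11 c\right) = -6 - 11 c - 2 u$)
$I{\left(U,w \right)} = \frac{18}{5}$ ($I{\left(U,w \right)} = \left(- \frac{1}{5}\right) \left(-18\right) = \frac{18}{5}$)
$b{\left(t,f \right)} = f + f^{2}$ ($b{\left(t,f \right)} = f^{2} + f = f + f^{2}$)
$b{\left(I{\left(7,2 \right)},- \frac{183}{x{\left(-26,-14 \right)}} \right)} - \left(-66224 + 108997\right) = - \frac{183}{-6 - -286 - -28} \left(1 - \frac{183}{-6 - -286 - -28}\right) - \left(-66224 + 108997\right) = - \frac{183}{-6 + 286 + 28} \left(1 - \frac{183}{-6 + 286 + 28}\right) - 42773 = - \frac{183}{308} \left(1 - \frac{183}{308}\right) - 42773 = \left(-183\right) \frac{1}{308} \left(1 - \frac{183}{308}\right) - 42773 = - \frac{183 \left(1 - \frac{183}{308}\right)}{308} - 42773 = \left(- \frac{183}{308}\right) \frac{125}{308} - 42773 = - \frac{22875}{94864} - 42773 = - \frac{4057640747}{94864}$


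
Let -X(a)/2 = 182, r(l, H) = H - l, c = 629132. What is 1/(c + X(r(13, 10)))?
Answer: 1/628768 ≈ 1.5904e-6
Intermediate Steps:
X(a) = -364 (X(a) = -2*182 = -364)
1/(c + X(r(13, 10))) = 1/(629132 - 364) = 1/628768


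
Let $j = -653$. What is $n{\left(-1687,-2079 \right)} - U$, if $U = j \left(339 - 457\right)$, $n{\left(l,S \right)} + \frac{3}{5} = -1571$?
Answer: $- \frac{393128}{5} \approx -78626.0$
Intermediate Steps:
$n{\left(l,S \right)} = - \frac{7858}{5}$ ($n{\left(l,S \right)} = - \frac{3}{5} - 1571 = - \frac{7858}{5}$)
$U = 77054$ ($U = - 653 \left(339 - 457\right) = \left(-653\right) \left(-118\right) = 77054$)
$n{\left(-1687,-2079 \right)} - U = - \frac{7858}{5} - 77054 = - \frac{393128}{5}$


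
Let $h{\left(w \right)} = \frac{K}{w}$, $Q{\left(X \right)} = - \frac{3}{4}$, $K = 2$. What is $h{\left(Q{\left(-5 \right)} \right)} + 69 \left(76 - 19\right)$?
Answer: $\frac{11791}{3} \approx 3930.3$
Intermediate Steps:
$Q{\left(X \right)} = - \frac{3}{4}$ ($Q{\left(X \right)} = \left(-3\right) \frac{1}{4} = - \frac{3}{4}$)
$h{\left(w \right)} = \frac{2}{w}$
$h{\left(Q{\left(-5 \right)} \right)} + 69 \left(76 - 19\right) = \frac{2}{- \frac{3}{4}} + 69 \left(76 - 19\right) = 2 \left(- \frac{4}{3}\right) + 69 \cdot 57 = - \frac{8}{3} + 3933 = \frac{11791}{3}$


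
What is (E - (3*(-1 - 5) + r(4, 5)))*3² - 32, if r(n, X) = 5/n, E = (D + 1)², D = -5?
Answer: 1051/4 ≈ 262.75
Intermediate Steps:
E = 16 (E = (-5 + 1)² = (-4)² = 16)
(E - (3*(-1 - 5) + r(4, 5)))*3² - 32 = (16 - (3*(-1 - 5) + 5/4))*3² - 32 = (16 - (3*(-6) + 5*(¼)))*9 - 32 = (16 - (-18 + 5/4))*9 - 32 = (16 - 1*(-67/4))*9 - 32 = (16 + 67/4)*9 - 32 = (131/4)*9 - 32 = 1179/4 - 32 = 1051/4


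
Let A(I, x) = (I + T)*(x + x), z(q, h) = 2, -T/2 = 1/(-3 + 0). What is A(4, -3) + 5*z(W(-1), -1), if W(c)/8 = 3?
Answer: -18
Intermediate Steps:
T = 2/3 (T = -2/(-3 + 0) = -2/(-3) = -2*(-1/3) = 2/3 ≈ 0.66667)
W(c) = 24 (W(c) = 8*3 = 24)
A(I, x) = 2*x*(2/3 + I) (A(I, x) = (I + 2/3)*(x + x) = (2/3 + I)*(2*x) = 2*x*(2/3 + I))
A(4, -3) + 5*z(W(-1), -1) = (2/3)*(-3)*(2 + 3*4) + 5*2 = (2/3)*(-3)*(2 + 12) + 10 = (2/3)*(-3)*14 + 10 = -28 + 10 = -18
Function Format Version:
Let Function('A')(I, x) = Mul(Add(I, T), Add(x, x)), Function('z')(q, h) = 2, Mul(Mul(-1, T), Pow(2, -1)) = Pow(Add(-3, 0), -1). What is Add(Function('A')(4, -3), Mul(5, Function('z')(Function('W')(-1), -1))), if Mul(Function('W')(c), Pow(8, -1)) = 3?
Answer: -18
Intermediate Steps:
T = Rational(2, 3) (T = Mul(-2, Pow(Add(-3, 0), -1)) = Mul(-2, Pow(-3, -1)) = Mul(-2, Rational(-1, 3)) = Rational(2, 3) ≈ 0.66667)
Function('W')(c) = 24 (Function('W')(c) = Mul(8, 3) = 24)
Function('A')(I, x) = Mul(2, x, Add(Rational(2, 3), I)) (Function('A')(I, x) = Mul(Add(I, Rational(2, 3)), Add(x, x)) = Mul(Add(Rational(2, 3), I), Mul(2, x)) = Mul(2, x, Add(Rational(2, 3), I)))
Add(Function('A')(4, -3), Mul(5, Function('z')(Function('W')(-1), -1))) = Add(Mul(Rational(2, 3), -3, Add(2, Mul(3, 4))), Mul(5, 2)) = Add(Mul(Rational(2, 3), -3, Add(2, 12)), 10) = Add(Mul(Rational(2, 3), -3, 14), 10) = Add(-28, 10) = -18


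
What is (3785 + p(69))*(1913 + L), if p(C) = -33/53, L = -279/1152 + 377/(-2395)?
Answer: 29400183679397/4061920 ≈ 7.2380e+6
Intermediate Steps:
L = -122501/306560 (L = -279*1/1152 + 377*(-1/2395) = -31/128 - 377/2395 = -122501/306560 ≈ -0.39960)
p(C) = -33/53 (p(C) = -33*1/53 = -33/53)
(3785 + p(69))*(1913 + L) = (3785 - 33/53)*(1913 - 122501/306560) = (200572/53)*(586326779/306560) = 29400183679397/4061920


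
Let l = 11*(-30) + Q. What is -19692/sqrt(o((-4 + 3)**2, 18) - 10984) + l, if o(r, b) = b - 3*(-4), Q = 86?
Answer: -244 + 9846*I*sqrt(10954)/5477 ≈ -244.0 + 188.15*I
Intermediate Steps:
l = -244 (l = 11*(-30) + 86 = -330 + 86 = -244)
o(r, b) = 12 + b (o(r, b) = b + 12 = 12 + b)
-19692/sqrt(o((-4 + 3)**2, 18) - 10984) + l = -19692/sqrt((12 + 18) - 10984) - 244 = -19692/sqrt(30 - 10984) - 244 = -19692*(-I*sqrt(10954)/10954) - 244 = -(-9846)*I*sqrt(10954)/5477 - 244 = 9846*I*sqrt(10954)/5477 - 244 = -244 + 9846*I*sqrt(10954)/5477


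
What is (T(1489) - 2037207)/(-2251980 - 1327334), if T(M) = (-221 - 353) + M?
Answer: 1018146/1789657 ≈ 0.56891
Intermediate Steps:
T(M) = -574 + M
(T(1489) - 2037207)/(-2251980 - 1327334) = ((-574 + 1489) - 2037207)/(-2251980 - 1327334) = (915 - 2037207)/(-3579314) = -2036292*(-1/3579314) = 1018146/1789657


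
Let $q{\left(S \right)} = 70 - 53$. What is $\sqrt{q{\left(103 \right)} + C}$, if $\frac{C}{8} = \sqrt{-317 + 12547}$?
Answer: $\sqrt{17 + 8 \sqrt{12230}} \approx 30.029$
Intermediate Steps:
$C = 8 \sqrt{12230}$ ($C = 8 \sqrt{-317 + 12547} = 8 \sqrt{12230} \approx 884.71$)
$q{\left(S \right)} = 17$
$\sqrt{q{\left(103 \right)} + C} = \sqrt{17 + 8 \sqrt{12230}}$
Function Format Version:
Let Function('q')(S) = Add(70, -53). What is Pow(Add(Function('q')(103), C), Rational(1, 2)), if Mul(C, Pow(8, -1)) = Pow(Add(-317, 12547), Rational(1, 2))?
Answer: Pow(Add(17, Mul(8, Pow(12230, Rational(1, 2)))), Rational(1, 2)) ≈ 30.029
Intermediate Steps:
C = Mul(8, Pow(12230, Rational(1, 2))) (C = Mul(8, Pow(Add(-317, 12547), Rational(1, 2))) = Mul(8, Pow(12230, Rational(1, 2))) ≈ 884.71)
Function('q')(S) = 17
Pow(Add(Function('q')(103), C), Rational(1, 2)) = Pow(Add(17, Mul(8, Pow(12230, Rational(1, 2)))), Rational(1, 2))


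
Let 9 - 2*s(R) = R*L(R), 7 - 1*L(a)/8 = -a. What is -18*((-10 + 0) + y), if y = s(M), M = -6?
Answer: -333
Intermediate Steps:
L(a) = 56 + 8*a (L(a) = 56 - (-8)*a = 56 + 8*a)
s(R) = 9/2 - R*(56 + 8*R)/2
y = 57/2 (y = 9/2 - 4*(-6)*(7 - 6) = 9/2 - 4*(-6)*1 = 9/2 + 24 = 57/2 ≈ 28.500)
-18*((-10 + 0) + y) = -18*((-10 + 0) + 57/2) = -18*(-10 + 57/2) = -18*37/2 = -333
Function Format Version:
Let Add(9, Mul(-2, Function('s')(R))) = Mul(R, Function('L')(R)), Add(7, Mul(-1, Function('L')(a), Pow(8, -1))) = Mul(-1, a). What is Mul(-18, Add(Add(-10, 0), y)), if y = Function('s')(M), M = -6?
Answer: -333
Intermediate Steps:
Function('L')(a) = Add(56, Mul(8, a)) (Function('L')(a) = Add(56, Mul(-8, Mul(-1, a))) = Add(56, Mul(8, a)))
Function('s')(R) = Add(Rational(9, 2), Mul(Rational(-1, 2), R, Add(56, Mul(8, R)))) (Function('s')(R) = Add(Rational(9, 2), Mul(Rational(-1, 2), Mul(R, Add(56, Mul(8, R))))) = Add(Rational(9, 2), Mul(Rational(-1, 2), R, Add(56, Mul(8, R)))))
y = Rational(57, 2) (y = Add(Rational(9, 2), Mul(-4, -6, Add(7, -6))) = Add(Rational(9, 2), Mul(-4, -6, 1)) = Add(Rational(9, 2), 24) = Rational(57, 2) ≈ 28.500)
Mul(-18, Add(Add(-10, 0), y)) = Mul(-18, Add(Add(-10, 0), Rational(57, 2))) = Mul(-18, Add(-10, Rational(57, 2))) = Mul(-18, Rational(37, 2)) = -333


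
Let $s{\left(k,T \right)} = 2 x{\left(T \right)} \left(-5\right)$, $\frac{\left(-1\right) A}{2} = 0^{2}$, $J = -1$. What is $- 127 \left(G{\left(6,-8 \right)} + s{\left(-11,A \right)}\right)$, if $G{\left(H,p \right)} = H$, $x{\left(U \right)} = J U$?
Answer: $-762$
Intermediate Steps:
$x{\left(U \right)} = - U$
$A = 0$ ($A = - 2 \cdot 0^{2} = \left(-2\right) 0 = 0$)
$s{\left(k,T \right)} = 10 T$ ($s{\left(k,T \right)} = 2 \left(- T\right) \left(-5\right) = - 2 T \left(-5\right) = 10 T$)
$- 127 \left(G{\left(6,-8 \right)} + s{\left(-11,A \right)}\right) = - 127 \left(6 + 10 \cdot 0\right) = - 127 \left(6 + 0\right) = \left(-127\right) 6 = -762$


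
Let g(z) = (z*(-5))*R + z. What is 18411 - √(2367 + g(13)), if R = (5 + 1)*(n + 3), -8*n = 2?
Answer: 18411 - √5230/2 ≈ 18375.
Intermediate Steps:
n = -¼ (n = -⅛*2 = -¼ ≈ -0.25000)
R = 33/2 (R = (5 + 1)*(-¼ + 3) = 6*(11/4) = 33/2 ≈ 16.500)
g(z) = -163*z/2 (g(z) = (z*(-5))*(33/2) + z = -5*z*(33/2) + z = -165*z/2 + z = -163*z/2)
18411 - √(2367 + g(13)) = 18411 - √(2367 - 163/2*13) = 18411 - √(2367 - 2119/2) = 18411 - √(2615/2) = 18411 - √5230/2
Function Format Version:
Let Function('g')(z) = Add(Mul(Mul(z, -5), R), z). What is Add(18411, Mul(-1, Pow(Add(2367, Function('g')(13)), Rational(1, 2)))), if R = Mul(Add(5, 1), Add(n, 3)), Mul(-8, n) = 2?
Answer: Add(18411, Mul(Rational(-1, 2), Pow(5230, Rational(1, 2)))) ≈ 18375.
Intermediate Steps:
n = Rational(-1, 4) (n = Mul(Rational(-1, 8), 2) = Rational(-1, 4) ≈ -0.25000)
R = Rational(33, 2) (R = Mul(Add(5, 1), Add(Rational(-1, 4), 3)) = Mul(6, Rational(11, 4)) = Rational(33, 2) ≈ 16.500)
Function('g')(z) = Mul(Rational(-163, 2), z) (Function('g')(z) = Add(Mul(Mul(z, -5), Rational(33, 2)), z) = Add(Mul(Mul(-5, z), Rational(33, 2)), z) = Add(Mul(Rational(-165, 2), z), z) = Mul(Rational(-163, 2), z))
Add(18411, Mul(-1, Pow(Add(2367, Function('g')(13)), Rational(1, 2)))) = Add(18411, Mul(-1, Pow(Add(2367, Mul(Rational(-163, 2), 13)), Rational(1, 2)))) = Add(18411, Mul(-1, Pow(Add(2367, Rational(-2119, 2)), Rational(1, 2)))) = Add(18411, Mul(-1, Pow(Rational(2615, 2), Rational(1, 2)))) = Add(18411, Mul(-1, Mul(Rational(1, 2), Pow(5230, Rational(1, 2))))) = Add(18411, Mul(Rational(-1, 2), Pow(5230, Rational(1, 2))))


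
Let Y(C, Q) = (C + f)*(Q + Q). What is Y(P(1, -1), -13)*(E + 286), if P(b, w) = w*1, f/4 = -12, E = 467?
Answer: 959322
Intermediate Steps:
f = -48 (f = 4*(-12) = -48)
P(b, w) = w
Y(C, Q) = 2*Q*(-48 + C) (Y(C, Q) = (C - 48)*(Q + Q) = (-48 + C)*(2*Q) = 2*Q*(-48 + C))
Y(P(1, -1), -13)*(E + 286) = (2*(-13)*(-48 - 1))*(467 + 286) = (2*(-13)*(-49))*753 = 1274*753 = 959322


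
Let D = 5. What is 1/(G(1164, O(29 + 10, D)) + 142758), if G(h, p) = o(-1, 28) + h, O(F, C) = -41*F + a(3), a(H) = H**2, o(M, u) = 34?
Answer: 1/143956 ≈ 6.9466e-6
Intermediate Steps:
O(F, C) = 9 - 41*F (O(F, C) = -41*F + 3**2 = -41*F + 9 = 9 - 41*F)
G(h, p) = 34 + h
1/(G(1164, O(29 + 10, D)) + 142758) = 1/((34 + 1164) + 142758) = 1/(1198 + 142758) = 1/143956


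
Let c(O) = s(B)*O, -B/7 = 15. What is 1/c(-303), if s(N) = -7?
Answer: 1/2121 ≈ 0.00047148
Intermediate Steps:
B = -105 (B = -7*15 = -105)
c(O) = -7*O
1/c(-303) = 1/(-7*(-303)) = 1/2121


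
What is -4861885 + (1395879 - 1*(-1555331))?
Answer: -1910675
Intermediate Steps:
-4861885 + (1395879 - 1*(-1555331)) = -4861885 + (1395879 + 1555331) = -4861885 + 2951210 = -1910675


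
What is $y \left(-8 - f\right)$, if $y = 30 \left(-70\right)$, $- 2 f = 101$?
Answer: $-89250$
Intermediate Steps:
$f = - \frac{101}{2}$ ($f = \left(- \frac{1}{2}\right) 101 = - \frac{101}{2} \approx -50.5$)
$y = -2100$
$y \left(-8 - f\right) = - 2100 \left(-8 - - \frac{101}{2}\right) = - 2100 \left(-8 + \frac{101}{2}\right) = \left(-2100\right) \frac{85}{2} = -89250$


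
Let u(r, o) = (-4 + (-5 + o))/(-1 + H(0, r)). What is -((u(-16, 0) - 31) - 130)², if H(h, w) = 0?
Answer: -23104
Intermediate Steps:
u(r, o) = 9 - o (u(r, o) = (-4 + (-5 + o))/(-1 + 0) = (-9 + o)/(-1) = (-9 + o)*(-1) = 9 - o)
-((u(-16, 0) - 31) - 130)² = -(((9 - 1*0) - 31) - 130)² = -(((9 + 0) - 31) - 130)² = -((9 - 31) - 130)² = -(-22 - 130)² = -1*(-152)² = -1*23104 = -23104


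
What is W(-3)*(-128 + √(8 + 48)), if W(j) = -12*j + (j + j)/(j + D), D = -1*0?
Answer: -4864 + 76*√14 ≈ -4579.6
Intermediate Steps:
D = 0
W(j) = 2 - 12*j (W(j) = -12*j + (j + j)/(j + 0) = -12*j + (2*j)/j = -12*j + 2 = 2 - 12*j)
W(-3)*(-128 + √(8 + 48)) = (2 - 12*(-3))*(-128 + √(8 + 48)) = (2 + 36)*(-128 + √56) = 38*(-128 + 2*√14) = -4864 + 76*√14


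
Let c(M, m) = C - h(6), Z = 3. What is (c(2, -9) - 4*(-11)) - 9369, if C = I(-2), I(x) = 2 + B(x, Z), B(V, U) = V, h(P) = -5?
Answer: -9320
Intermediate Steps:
I(x) = 2 + x
C = 0 (C = 2 - 2 = 0)
c(M, m) = 5 (c(M, m) = 0 - 1*(-5) = 0 + 5 = 5)
(c(2, -9) - 4*(-11)) - 9369 = (5 - 4*(-11)) - 9369 = (5 + 44) - 9369 = 49 - 9369 = -9320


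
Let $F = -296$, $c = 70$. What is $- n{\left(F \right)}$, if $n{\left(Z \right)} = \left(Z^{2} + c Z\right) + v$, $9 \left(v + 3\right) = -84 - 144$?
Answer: $- \frac{200603}{3} \approx -66868.0$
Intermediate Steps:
$v = - \frac{85}{3}$ ($v = -3 + \frac{-84 - 144}{9} = -3 + \frac{1}{9} \left(-228\right) = -3 - \frac{76}{3} = - \frac{85}{3} \approx -28.333$)
$n{\left(Z \right)} = - \frac{85}{3} + Z^{2} + 70 Z$ ($n{\left(Z \right)} = \left(Z^{2} + 70 Z\right) - \frac{85}{3} = - \frac{85}{3} + Z^{2} + 70 Z$)
$- n{\left(F \right)} = - (- \frac{85}{3} + \left(-296\right)^{2} + 70 \left(-296\right)) = - (- \frac{85}{3} + 87616 - 20720) = \left(-1\right) \frac{200603}{3} = - \frac{200603}{3}$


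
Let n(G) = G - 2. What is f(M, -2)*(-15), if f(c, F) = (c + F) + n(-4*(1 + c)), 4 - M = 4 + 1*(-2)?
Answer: 210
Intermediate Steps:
M = 2 (M = 4 - (4 + 1*(-2)) = 4 - (4 - 2) = 4 - 1*2 = 4 - 2 = 2)
n(G) = -2 + G
f(c, F) = -6 + F - 3*c (f(c, F) = (c + F) + (-2 - 4*(1 + c)) = (F + c) + (-2 + (-4 - 4*c)) = (F + c) + (-6 - 4*c) = -6 + F - 3*c)
f(M, -2)*(-15) = (-6 - 2 - 3*2)*(-15) = (-6 - 2 - 6)*(-15) = -14*(-15) = 210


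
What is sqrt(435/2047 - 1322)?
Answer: I*sqrt(5538565853)/2047 ≈ 36.356*I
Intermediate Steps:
sqrt(435/2047 - 1322) = sqrt(-2705699/2047) = I*sqrt(5538565853)/2047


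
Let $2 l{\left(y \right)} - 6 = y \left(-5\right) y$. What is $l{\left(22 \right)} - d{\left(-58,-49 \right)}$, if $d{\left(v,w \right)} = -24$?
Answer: $-1183$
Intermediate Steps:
$l{\left(y \right)} = 3 - \frac{5 y^{2}}{2}$ ($l{\left(y \right)} = 3 + \frac{y \left(-5\right) y}{2} = 3 + \frac{- 5 y y}{2} = 3 + \frac{\left(-5\right) y^{2}}{2} = 3 - \frac{5 y^{2}}{2}$)
$l{\left(22 \right)} - d{\left(-58,-49 \right)} = \left(3 - \frac{5 \cdot 22^{2}}{2}\right) - -24 = \left(3 - 1210\right) + 24 = -1207 + 24 = -1183$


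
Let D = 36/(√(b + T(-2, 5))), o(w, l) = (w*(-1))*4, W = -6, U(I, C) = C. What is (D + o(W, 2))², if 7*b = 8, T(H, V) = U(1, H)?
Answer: 36*(4 - I*√42)² ≈ -936.0 - 1866.5*I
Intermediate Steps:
T(H, V) = H
b = 8/7 (b = (⅐)*8 = 8/7 ≈ 1.1429)
o(w, l) = -4*w (o(w, l) = -w*4 = -4*w)
D = -6*I*√42 (D = 36/(√(8/7 - 2)) = 36/(√(-6/7)) = 36/((I*√42/7)) = 36*(-I*√42/6) = -6*I*√42 ≈ -38.884*I)
(D + o(W, 2))² = (-6*I*√42 - 4*(-6))² = (-6*I*√42 + 24)² = (24 - 6*I*√42)²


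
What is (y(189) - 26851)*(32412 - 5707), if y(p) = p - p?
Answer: -717055955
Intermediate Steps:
y(p) = 0
(y(189) - 26851)*(32412 - 5707) = (0 - 26851)*(32412 - 5707) = -26851*26705 = -717055955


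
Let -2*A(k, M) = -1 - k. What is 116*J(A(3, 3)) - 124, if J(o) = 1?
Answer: -8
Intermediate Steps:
A(k, M) = ½ + k/2 (A(k, M) = -(-1 - k)/2 = ½ + k/2)
116*J(A(3, 3)) - 124 = 116*1 - 124 = 116 - 124 = -8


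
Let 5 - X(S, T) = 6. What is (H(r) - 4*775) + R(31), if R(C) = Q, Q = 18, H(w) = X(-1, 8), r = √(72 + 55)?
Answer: -3083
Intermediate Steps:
r = √127 ≈ 11.269
X(S, T) = -1 (X(S, T) = 5 - 1*6 = 5 - 6 = -1)
H(w) = -1
R(C) = 18
(H(r) - 4*775) + R(31) = (-1 - 4*775) + 18 = (-1 - 3100) + 18 = -3101 + 18 = -3083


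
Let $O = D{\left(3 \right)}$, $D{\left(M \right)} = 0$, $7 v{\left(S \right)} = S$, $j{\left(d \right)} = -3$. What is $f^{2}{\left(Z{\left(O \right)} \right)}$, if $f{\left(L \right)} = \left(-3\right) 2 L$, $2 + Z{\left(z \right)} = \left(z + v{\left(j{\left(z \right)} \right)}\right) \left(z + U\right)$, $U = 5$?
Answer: $\frac{30276}{49} \approx 617.88$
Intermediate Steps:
$v{\left(S \right)} = \frac{S}{7}$
$O = 0$
$Z{\left(z \right)} = -2 + \left(5 + z\right) \left(- \frac{3}{7} + z\right)$ ($Z{\left(z \right)} = -2 + \left(z + \frac{1}{7} \left(-3\right)\right) \left(z + 5\right) = -2 + \left(z - \frac{3}{7}\right) \left(5 + z\right) = -2 + \left(- \frac{3}{7} + z\right) \left(5 + z\right) = -2 + \left(5 + z\right) \left(- \frac{3}{7} + z\right)$)
$f{\left(L \right)} = - 6 L$
$f^{2}{\left(Z{\left(O \right)} \right)} = \left(- 6 \left(- \frac{29}{7} + 0^{2} + \frac{32}{7} \cdot 0\right)\right)^{2} = \left(- 6 \left(- \frac{29}{7} + 0 + 0\right)\right)^{2} = \left(\left(-6\right) \left(- \frac{29}{7}\right)\right)^{2} = \left(\frac{174}{7}\right)^{2} = \frac{30276}{49}$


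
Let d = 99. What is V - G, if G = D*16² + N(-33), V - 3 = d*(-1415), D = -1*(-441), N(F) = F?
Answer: -252945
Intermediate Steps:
D = 441
V = -140082 (V = 3 + 99*(-1415) = 3 - 140085 = -140082)
G = 112863 (G = 441*16² - 33 = 441*256 - 33 = 112896 - 33 = 112863)
V - G = -140082 - 1*112863 = -140082 - 112863 = -252945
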